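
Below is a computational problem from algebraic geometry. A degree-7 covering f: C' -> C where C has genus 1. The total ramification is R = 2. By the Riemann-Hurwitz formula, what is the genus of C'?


Riemann-Hurwitz formula: 2g' - 2 = d(2g - 2) + R
Given: d = 7, g = 1, R = 2
2g' - 2 = 7*(2*1 - 2) + 2
2g' - 2 = 7*0 + 2
2g' - 2 = 0 + 2 = 2
2g' = 4
g' = 2

2


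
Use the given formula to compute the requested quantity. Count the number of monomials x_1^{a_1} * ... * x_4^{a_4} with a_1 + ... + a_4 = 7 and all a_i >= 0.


The number of degree-7 monomials in 4 variables is C(d+n-1, n-1).
= C(7+4-1, 4-1) = C(10, 3)
= 120

120


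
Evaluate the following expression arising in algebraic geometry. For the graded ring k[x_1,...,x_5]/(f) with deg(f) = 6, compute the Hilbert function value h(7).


For R = k[x_1,...,x_n]/(f) with f homogeneous of degree e:
The Hilbert series is (1 - t^e)/(1 - t)^n.
So h(d) = C(d+n-1, n-1) - C(d-e+n-1, n-1) for d >= e.
With n=5, e=6, d=7:
C(7+5-1, 5-1) = C(11, 4) = 330
C(7-6+5-1, 5-1) = C(5, 4) = 5
h(7) = 330 - 5 = 325

325


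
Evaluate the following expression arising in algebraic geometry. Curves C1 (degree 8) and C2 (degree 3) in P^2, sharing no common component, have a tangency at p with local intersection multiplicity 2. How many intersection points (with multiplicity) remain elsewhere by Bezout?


By Bezout's theorem, the total intersection number is d1 * d2.
Total = 8 * 3 = 24
Intersection multiplicity at p = 2
Remaining intersections = 24 - 2 = 22

22


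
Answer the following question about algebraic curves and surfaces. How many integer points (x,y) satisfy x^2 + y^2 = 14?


Systematically check integer values of x where x^2 <= 14.
For each valid x, check if 14 - x^2 is a perfect square.
Total integer solutions found: 0

0


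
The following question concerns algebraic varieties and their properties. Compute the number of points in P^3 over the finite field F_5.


P^3(F_5) has (q^(n+1) - 1)/(q - 1) points.
= 5^3 + 5^2 + 5^1 + 5^0
= 125 + 25 + 5 + 1
= 156

156


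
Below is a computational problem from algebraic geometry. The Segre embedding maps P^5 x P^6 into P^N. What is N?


The Segre embedding maps P^m x P^n into P^N via
all products of coordinates from each factor.
N = (m+1)(n+1) - 1
N = (5+1)(6+1) - 1
N = 6*7 - 1
N = 42 - 1 = 41

41


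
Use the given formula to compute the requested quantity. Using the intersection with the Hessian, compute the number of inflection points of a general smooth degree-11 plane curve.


For a general smooth plane curve C of degree d, the inflection points are
the intersection of C with its Hessian curve, which has degree 3(d-2).
By Bezout, the total intersection number is d * 3(d-2) = 11 * 27 = 297.
For a general curve every flex is ordinary, so each contributes
multiplicity 1 to C·Hess(C), and the number of distinct inflection
points is 3d(d-2).
Inflection points = 3*11*(11-2) = 3*11*9 = 297

297


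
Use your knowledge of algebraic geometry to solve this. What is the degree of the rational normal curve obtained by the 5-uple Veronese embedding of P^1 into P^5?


The rational normal curve in P^5 is the image of P^1 under the 5-uple Veronese.
A general hyperplane in P^5 pulls back to a degree-5 form on P^1, which has 5 zeros,
so the curve meets a general hyperplane in 5 points. Degree = 5.

5


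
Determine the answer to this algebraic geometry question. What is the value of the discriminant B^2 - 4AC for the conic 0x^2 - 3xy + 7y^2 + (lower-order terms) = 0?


The discriminant of a conic Ax^2 + Bxy + Cy^2 + ... = 0 is B^2 - 4AC.
B^2 = (-3)^2 = 9
4AC = 4*0*7 = 0
Discriminant = 9 + 0 = 9

9


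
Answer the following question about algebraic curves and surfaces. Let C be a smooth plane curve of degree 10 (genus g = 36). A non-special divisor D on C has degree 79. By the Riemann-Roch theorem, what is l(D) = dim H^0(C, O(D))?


First, compute the genus of a smooth plane curve of degree 10:
g = (d-1)(d-2)/2 = (10-1)(10-2)/2 = 36
For a non-special divisor D (i.e., h^1(D) = 0), Riemann-Roch gives:
l(D) = deg(D) - g + 1
Since deg(D) = 79 >= 2g - 1 = 71, D is non-special.
l(D) = 79 - 36 + 1 = 44

44


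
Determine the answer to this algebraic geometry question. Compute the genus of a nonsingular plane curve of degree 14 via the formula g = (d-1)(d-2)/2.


Using the genus formula for smooth plane curves:
g = (d-1)(d-2)/2
g = (14-1)(14-2)/2
g = 13*12/2
g = 156/2 = 78

78


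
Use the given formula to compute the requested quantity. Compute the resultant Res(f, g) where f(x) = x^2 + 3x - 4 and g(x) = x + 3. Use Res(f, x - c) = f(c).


For Res(f, x - c), we evaluate f at x = c.
f(-3) = (-3)^2 + 3*(-3) - 4
= 9 - 9 - 4
= 0 - 4 = -4
Res(f, g) = -4

-4


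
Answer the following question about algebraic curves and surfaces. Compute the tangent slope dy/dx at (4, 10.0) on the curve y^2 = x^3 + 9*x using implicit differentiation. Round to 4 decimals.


Using implicit differentiation of y^2 = x^3 + 9*x:
2y * dy/dx = 3x^2 + 9
dy/dx = (3x^2 + 9)/(2y)
Numerator: 3*4^2 + 9 = 57
Denominator: 2*10.0 = 20.0
dy/dx = 57/20.0 = 2.8500

2.8500


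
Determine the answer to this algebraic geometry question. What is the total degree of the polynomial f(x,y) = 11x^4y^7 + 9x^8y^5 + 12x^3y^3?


Examine each term for its total degree (sum of exponents).
  Term '11x^4y^7' has total degree 4+7 = 11.
  Term '9x^8y^5' has total degree 8+5 = 13.
  Term '12x^3y^3' has total degree 3+3 = 6.
The maximum total degree among all terms is 13.

13


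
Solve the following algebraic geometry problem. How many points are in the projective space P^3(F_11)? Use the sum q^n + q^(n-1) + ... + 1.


P^3(F_11) has (q^(n+1) - 1)/(q - 1) points.
= 11^3 + 11^2 + 11^1 + 11^0
= 1331 + 121 + 11 + 1
= 1464

1464


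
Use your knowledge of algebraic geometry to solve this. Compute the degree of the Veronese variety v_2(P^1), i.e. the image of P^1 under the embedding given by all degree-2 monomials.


The Veronese variety v_2(P^1) has degree d^r.
d^r = 2^1 = 2

2


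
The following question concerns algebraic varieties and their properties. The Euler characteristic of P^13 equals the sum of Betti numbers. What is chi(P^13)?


The complex projective space P^13 has one cell in each even real dimension 0, 2, ..., 26.
The cohomology groups are H^{2k}(P^13) = Z for k = 0,...,13, and 0 otherwise.
Euler characteristic = sum of Betti numbers = 1 per even-dimensional cohomology group.
chi(P^13) = 13 + 1 = 14

14


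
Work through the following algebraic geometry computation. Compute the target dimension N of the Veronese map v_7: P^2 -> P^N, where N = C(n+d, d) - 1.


The Veronese embedding v_d: P^n -> P^N maps each point to all
degree-d monomials in n+1 homogeneous coordinates.
N = C(n+d, d) - 1
N = C(2+7, 7) - 1
N = C(9, 7) - 1
C(9, 7) = 36
N = 36 - 1 = 35

35


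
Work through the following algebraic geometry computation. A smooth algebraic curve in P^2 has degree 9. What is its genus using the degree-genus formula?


Using the genus formula for smooth plane curves:
g = (d-1)(d-2)/2
g = (9-1)(9-2)/2
g = 8*7/2
g = 56/2 = 28

28


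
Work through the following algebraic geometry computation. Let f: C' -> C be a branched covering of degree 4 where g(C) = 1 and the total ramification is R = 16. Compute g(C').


Riemann-Hurwitz formula: 2g' - 2 = d(2g - 2) + R
Given: d = 4, g = 1, R = 16
2g' - 2 = 4*(2*1 - 2) + 16
2g' - 2 = 4*0 + 16
2g' - 2 = 0 + 16 = 16
2g' = 18
g' = 9

9


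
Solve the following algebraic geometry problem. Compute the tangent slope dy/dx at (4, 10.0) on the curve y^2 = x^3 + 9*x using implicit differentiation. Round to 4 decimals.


Using implicit differentiation of y^2 = x^3 + 9*x:
2y * dy/dx = 3x^2 + 9
dy/dx = (3x^2 + 9)/(2y)
Numerator: 3*4^2 + 9 = 57
Denominator: 2*10.0 = 20.0
dy/dx = 57/20.0 = 2.8500

2.8500


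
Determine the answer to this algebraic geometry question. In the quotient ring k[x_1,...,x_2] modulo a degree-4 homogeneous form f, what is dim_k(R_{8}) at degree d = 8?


For R = k[x_1,...,x_n]/(f) with f homogeneous of degree e:
The Hilbert series is (1 - t^e)/(1 - t)^n.
So h(d) = C(d+n-1, n-1) - C(d-e+n-1, n-1) for d >= e.
With n=2, e=4, d=8:
C(8+2-1, 2-1) = C(9, 1) = 9
C(8-4+2-1, 2-1) = C(5, 1) = 5
h(8) = 9 - 5 = 4

4


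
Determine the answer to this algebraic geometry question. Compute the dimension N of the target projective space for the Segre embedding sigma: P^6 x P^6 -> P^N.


The Segre embedding maps P^m x P^n into P^N via
all products of coordinates from each factor.
N = (m+1)(n+1) - 1
N = (6+1)(6+1) - 1
N = 7*7 - 1
N = 49 - 1 = 48

48


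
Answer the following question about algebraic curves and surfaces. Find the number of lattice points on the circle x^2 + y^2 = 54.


Systematically check integer values of x where x^2 <= 54.
For each valid x, check if 54 - x^2 is a perfect square.
Total integer solutions found: 0

0


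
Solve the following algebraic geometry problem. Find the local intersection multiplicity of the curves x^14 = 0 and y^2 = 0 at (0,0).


The intersection multiplicity of V(x^a) and V(y^b) at the origin is:
I(O; V(x^14), V(y^2)) = dim_k(k[x,y]/(x^14, y^2))
A basis for k[x,y]/(x^14, y^2) is the set of monomials x^i * y^j
where 0 <= i < 14 and 0 <= j < 2.
The number of such monomials is 14 * 2 = 28

28


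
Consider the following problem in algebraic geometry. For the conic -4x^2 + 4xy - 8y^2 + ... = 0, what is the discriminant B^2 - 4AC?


The discriminant of a conic Ax^2 + Bxy + Cy^2 + ... = 0 is B^2 - 4AC.
B^2 = 4^2 = 16
4AC = 4*(-4)*(-8) = 128
Discriminant = 16 - 128 = -112

-112


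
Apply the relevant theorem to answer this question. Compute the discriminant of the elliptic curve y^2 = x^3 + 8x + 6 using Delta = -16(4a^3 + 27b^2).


Compute each component:
4a^3 = 4*8^3 = 4*512 = 2048
27b^2 = 27*6^2 = 27*36 = 972
4a^3 + 27b^2 = 2048 + 972 = 3020
Delta = -16*3020 = -48320

-48320


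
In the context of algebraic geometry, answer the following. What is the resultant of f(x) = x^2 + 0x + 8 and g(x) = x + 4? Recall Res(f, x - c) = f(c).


For Res(f, x - c), we evaluate f at x = c.
f(-4) = (-4)^2 + 0*(-4) + 8
= 16 + 0 + 8
= 16 + 8 = 24
Res(f, g) = 24

24


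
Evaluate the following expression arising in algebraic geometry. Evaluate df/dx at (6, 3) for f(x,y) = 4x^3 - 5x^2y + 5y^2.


df/dx = 3*4*x^2 + 2*(-5)*x^1*y
At (6,3): 3*4*6^2 + 2*(-5)*6^1*3
= 432 - 180
= 252

252


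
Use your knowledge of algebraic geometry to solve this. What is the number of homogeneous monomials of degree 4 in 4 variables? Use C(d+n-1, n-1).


The number of degree-4 monomials in 4 variables is C(d+n-1, n-1).
= C(4+4-1, 4-1) = C(7, 3)
= 35

35


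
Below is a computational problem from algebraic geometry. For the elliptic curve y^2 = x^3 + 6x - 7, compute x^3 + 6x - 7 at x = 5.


Compute x^3 + 6x - 7 at x = 5:
x^3 = 5^3 = 125
6*x = 6*5 = 30
Sum: 125 + 30 - 7 = 148

148


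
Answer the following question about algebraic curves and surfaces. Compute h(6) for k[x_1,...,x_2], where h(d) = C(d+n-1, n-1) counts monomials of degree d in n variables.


The Hilbert function for the polynomial ring in 2 variables is:
h(d) = C(d+n-1, n-1)
h(6) = C(6+2-1, 2-1) = C(7, 1)
= 7! / (1! * 6!)
= 7

7


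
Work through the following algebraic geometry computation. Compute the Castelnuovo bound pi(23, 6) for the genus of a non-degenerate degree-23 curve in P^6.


Castelnuovo's bound: write d - 1 = m(r-1) + epsilon with 0 <= epsilon < r-1.
d - 1 = 23 - 1 = 22
r - 1 = 6 - 1 = 5
22 = 4*5 + 2, so m = 4, epsilon = 2
pi(d, r) = m(m-1)(r-1)/2 + m*epsilon
= 4*3*5/2 + 4*2
= 60/2 + 8
= 30 + 8 = 38

38


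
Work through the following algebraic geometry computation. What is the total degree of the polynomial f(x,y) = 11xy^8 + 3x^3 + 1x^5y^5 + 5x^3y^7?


Examine each term for its total degree (sum of exponents).
  Term '11xy^8' has total degree 1+8 = 9.
  Term '3x^3' has total degree 3+0 = 3.
  Term '1x^5y^5' has total degree 5+5 = 10.
  Term '5x^3y^7' has total degree 3+7 = 10.
The maximum total degree among all terms is 10.

10


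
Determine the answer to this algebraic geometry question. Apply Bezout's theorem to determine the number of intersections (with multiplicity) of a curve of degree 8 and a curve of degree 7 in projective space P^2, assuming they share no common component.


Bezout's theorem states the intersection count equals the product of degrees.
Intersection count = 8 * 7 = 56

56


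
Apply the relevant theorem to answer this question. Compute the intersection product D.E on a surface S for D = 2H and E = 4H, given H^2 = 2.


Using bilinearity of the intersection pairing on a surface S:
(aH).(bH) = ab * (H.H)
We have H^2 = 2.
D.E = (2H).(4H) = 2*4*2
= 8*2
= 16

16


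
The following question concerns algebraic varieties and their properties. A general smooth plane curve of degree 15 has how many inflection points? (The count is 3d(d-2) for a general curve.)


For a general smooth plane curve C of degree d, the inflection points are
the intersection of C with its Hessian curve, which has degree 3(d-2).
By Bezout, the total intersection number is d * 3(d-2) = 15 * 39 = 585.
For a general curve every flex is ordinary, so each contributes
multiplicity 1 to C·Hess(C), and the number of distinct inflection
points is 3d(d-2).
Inflection points = 3*15*(15-2) = 3*15*13 = 585

585


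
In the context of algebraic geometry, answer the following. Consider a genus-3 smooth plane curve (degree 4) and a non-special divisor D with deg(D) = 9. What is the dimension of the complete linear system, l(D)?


First, compute the genus of a smooth plane curve of degree 4:
g = (d-1)(d-2)/2 = (4-1)(4-2)/2 = 3
For a non-special divisor D (i.e., h^1(D) = 0), Riemann-Roch gives:
l(D) = deg(D) - g + 1
Since deg(D) = 9 >= 2g - 1 = 5, D is non-special.
l(D) = 9 - 3 + 1 = 7

7


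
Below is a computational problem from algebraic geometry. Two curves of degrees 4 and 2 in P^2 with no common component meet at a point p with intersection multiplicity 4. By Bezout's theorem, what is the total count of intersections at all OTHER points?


By Bezout's theorem, the total intersection number is d1 * d2.
Total = 4 * 2 = 8
Intersection multiplicity at p = 4
Remaining intersections = 8 - 4 = 4

4


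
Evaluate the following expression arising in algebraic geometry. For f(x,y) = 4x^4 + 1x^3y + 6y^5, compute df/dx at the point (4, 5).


df/dx = 4*4*x^3 + 3*1*x^2*y
At (4,5): 4*4*4^3 + 3*1*4^2*5
= 1024 + 240
= 1264

1264


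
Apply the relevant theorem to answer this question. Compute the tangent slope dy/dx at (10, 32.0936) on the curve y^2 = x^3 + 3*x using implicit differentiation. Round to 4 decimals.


Using implicit differentiation of y^2 = x^3 + 3*x:
2y * dy/dx = 3x^2 + 3
dy/dx = (3x^2 + 3)/(2y)
Numerator: 3*10^2 + 3 = 303
Denominator: 2*32.0936 = 64.1872
dy/dx = 303/64.1872 = 4.7206

4.7206


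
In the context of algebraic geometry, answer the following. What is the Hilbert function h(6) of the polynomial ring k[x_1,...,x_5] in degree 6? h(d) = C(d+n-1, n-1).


The Hilbert function for the polynomial ring in 5 variables is:
h(d) = C(d+n-1, n-1)
h(6) = C(6+5-1, 5-1) = C(10, 4)
= 10! / (4! * 6!)
= 210

210


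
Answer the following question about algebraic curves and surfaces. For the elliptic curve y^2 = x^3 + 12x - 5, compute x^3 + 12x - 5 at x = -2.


Compute x^3 + 12x - 5 at x = -2:
x^3 = (-2)^3 = -8
12*x = 12*(-2) = -24
Sum: -8 - 24 - 5 = -37

-37


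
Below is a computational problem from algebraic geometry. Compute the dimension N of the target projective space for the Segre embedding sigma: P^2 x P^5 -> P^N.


The Segre embedding maps P^m x P^n into P^N via
all products of coordinates from each factor.
N = (m+1)(n+1) - 1
N = (2+1)(5+1) - 1
N = 3*6 - 1
N = 18 - 1 = 17

17


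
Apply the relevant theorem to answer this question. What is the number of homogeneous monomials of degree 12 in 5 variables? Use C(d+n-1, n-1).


The number of degree-12 monomials in 5 variables is C(d+n-1, n-1).
= C(12+5-1, 5-1) = C(16, 4)
= 1820

1820


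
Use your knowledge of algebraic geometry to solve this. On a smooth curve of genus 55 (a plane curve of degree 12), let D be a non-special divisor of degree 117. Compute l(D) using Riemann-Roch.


First, compute the genus of a smooth plane curve of degree 12:
g = (d-1)(d-2)/2 = (12-1)(12-2)/2 = 55
For a non-special divisor D (i.e., h^1(D) = 0), Riemann-Roch gives:
l(D) = deg(D) - g + 1
Since deg(D) = 117 >= 2g - 1 = 109, D is non-special.
l(D) = 117 - 55 + 1 = 63

63


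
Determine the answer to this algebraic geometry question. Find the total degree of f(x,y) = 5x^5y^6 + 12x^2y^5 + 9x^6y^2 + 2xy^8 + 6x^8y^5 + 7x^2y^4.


Examine each term for its total degree (sum of exponents).
  Term '5x^5y^6' has total degree 5+6 = 11.
  Term '12x^2y^5' has total degree 2+5 = 7.
  Term '9x^6y^2' has total degree 6+2 = 8.
  Term '2xy^8' has total degree 1+8 = 9.
  Term '6x^8y^5' has total degree 8+5 = 13.
  Term '7x^2y^4' has total degree 2+4 = 6.
The maximum total degree among all terms is 13.

13


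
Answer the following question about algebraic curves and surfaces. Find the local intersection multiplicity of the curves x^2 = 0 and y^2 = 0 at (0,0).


The intersection multiplicity of V(x^a) and V(y^b) at the origin is:
I(O; V(x^2), V(y^2)) = dim_k(k[x,y]/(x^2, y^2))
A basis for k[x,y]/(x^2, y^2) is the set of monomials x^i * y^j
where 0 <= i < 2 and 0 <= j < 2.
The number of such monomials is 2 * 2 = 4

4


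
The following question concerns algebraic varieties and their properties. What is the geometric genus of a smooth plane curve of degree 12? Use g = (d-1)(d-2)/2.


Using the genus formula for smooth plane curves:
g = (d-1)(d-2)/2
g = (12-1)(12-2)/2
g = 11*10/2
g = 110/2 = 55

55


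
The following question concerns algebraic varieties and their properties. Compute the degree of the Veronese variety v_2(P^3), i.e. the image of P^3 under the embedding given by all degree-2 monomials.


The Veronese variety v_2(P^3) has degree d^r.
d^r = 2^3 = 8

8


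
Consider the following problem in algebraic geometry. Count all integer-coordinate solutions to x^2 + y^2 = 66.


Systematically check integer values of x where x^2 <= 66.
For each valid x, check if 66 - x^2 is a perfect square.
Total integer solutions found: 0

0


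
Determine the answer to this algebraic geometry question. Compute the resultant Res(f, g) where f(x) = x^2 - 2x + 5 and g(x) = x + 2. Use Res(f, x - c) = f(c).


For Res(f, x - c), we evaluate f at x = c.
f(-2) = (-2)^2 - 2*(-2) + 5
= 4 + 4 + 5
= 8 + 5 = 13
Res(f, g) = 13

13


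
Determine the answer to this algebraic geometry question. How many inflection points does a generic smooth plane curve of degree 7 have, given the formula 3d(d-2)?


For a general smooth plane curve C of degree d, the inflection points are
the intersection of C with its Hessian curve, which has degree 3(d-2).
By Bezout, the total intersection number is d * 3(d-2) = 7 * 15 = 105.
For a general curve every flex is ordinary, so each contributes
multiplicity 1 to C·Hess(C), and the number of distinct inflection
points is 3d(d-2).
Inflection points = 3*7*(7-2) = 3*7*5 = 105

105


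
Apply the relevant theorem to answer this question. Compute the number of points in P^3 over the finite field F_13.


P^3(F_13) has (q^(n+1) - 1)/(q - 1) points.
= 13^3 + 13^2 + 13^1 + 13^0
= 2197 + 169 + 13 + 1
= 2380

2380


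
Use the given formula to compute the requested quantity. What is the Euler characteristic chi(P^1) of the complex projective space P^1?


The complex projective space P^1 has one cell in each even real dimension 0, 2, ..., 2.
The cohomology groups are H^{2k}(P^1) = Z for k = 0,...,1, and 0 otherwise.
Euler characteristic = sum of Betti numbers = 1 per even-dimensional cohomology group.
chi(P^1) = 1 + 1 = 2

2


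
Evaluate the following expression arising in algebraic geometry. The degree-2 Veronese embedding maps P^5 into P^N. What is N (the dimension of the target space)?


The Veronese embedding v_d: P^n -> P^N maps each point to all
degree-d monomials in n+1 homogeneous coordinates.
N = C(n+d, d) - 1
N = C(5+2, 2) - 1
N = C(7, 2) - 1
C(7, 2) = 21
N = 21 - 1 = 20

20


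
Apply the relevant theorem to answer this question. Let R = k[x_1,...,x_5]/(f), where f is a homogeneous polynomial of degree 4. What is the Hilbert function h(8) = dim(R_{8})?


For R = k[x_1,...,x_n]/(f) with f homogeneous of degree e:
The Hilbert series is (1 - t^e)/(1 - t)^n.
So h(d) = C(d+n-1, n-1) - C(d-e+n-1, n-1) for d >= e.
With n=5, e=4, d=8:
C(8+5-1, 5-1) = C(12, 4) = 495
C(8-4+5-1, 5-1) = C(8, 4) = 70
h(8) = 495 - 70 = 425

425


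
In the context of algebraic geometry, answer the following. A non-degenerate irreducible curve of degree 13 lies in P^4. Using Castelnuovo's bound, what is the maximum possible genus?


Castelnuovo's bound: write d - 1 = m(r-1) + epsilon with 0 <= epsilon < r-1.
d - 1 = 13 - 1 = 12
r - 1 = 4 - 1 = 3
12 = 4*3 + 0, so m = 4, epsilon = 0
pi(d, r) = m(m-1)(r-1)/2 + m*epsilon
= 4*3*3/2 + 4*0
= 36/2 + 0
= 18 + 0 = 18

18


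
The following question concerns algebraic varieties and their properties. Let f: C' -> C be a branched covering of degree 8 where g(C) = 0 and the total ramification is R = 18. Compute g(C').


Riemann-Hurwitz formula: 2g' - 2 = d(2g - 2) + R
Given: d = 8, g = 0, R = 18
2g' - 2 = 8*(2*0 - 2) + 18
2g' - 2 = 8*(-2) + 18
2g' - 2 = -16 + 18 = 2
2g' = 4
g' = 2

2


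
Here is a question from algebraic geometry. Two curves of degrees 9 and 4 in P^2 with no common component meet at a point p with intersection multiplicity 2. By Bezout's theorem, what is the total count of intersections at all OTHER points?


By Bezout's theorem, the total intersection number is d1 * d2.
Total = 9 * 4 = 36
Intersection multiplicity at p = 2
Remaining intersections = 36 - 2 = 34

34


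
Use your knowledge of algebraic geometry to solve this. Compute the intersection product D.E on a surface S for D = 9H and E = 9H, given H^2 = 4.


Using bilinearity of the intersection pairing on a surface S:
(aH).(bH) = ab * (H.H)
We have H^2 = 4.
D.E = (9H).(9H) = 9*9*4
= 81*4
= 324

324


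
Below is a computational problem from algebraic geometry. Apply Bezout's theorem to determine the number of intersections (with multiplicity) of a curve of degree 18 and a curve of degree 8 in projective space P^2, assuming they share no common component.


Bezout's theorem states the intersection count equals the product of degrees.
Intersection count = 18 * 8 = 144

144


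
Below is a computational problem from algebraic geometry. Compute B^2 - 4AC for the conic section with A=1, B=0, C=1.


The discriminant of a conic Ax^2 + Bxy + Cy^2 + ... = 0 is B^2 - 4AC.
B^2 = 0^2 = 0
4AC = 4*1*1 = 4
Discriminant = 0 - 4 = -4

-4


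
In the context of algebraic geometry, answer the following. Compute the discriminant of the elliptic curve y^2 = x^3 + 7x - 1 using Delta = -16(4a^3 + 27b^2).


Compute each component:
4a^3 = 4*7^3 = 4*343 = 1372
27b^2 = 27*(-1)^2 = 27*1 = 27
4a^3 + 27b^2 = 1372 + 27 = 1399
Delta = -16*1399 = -22384

-22384


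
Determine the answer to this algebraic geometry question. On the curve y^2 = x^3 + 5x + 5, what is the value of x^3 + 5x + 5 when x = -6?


Compute x^3 + 5x + 5 at x = -6:
x^3 = (-6)^3 = -216
5*x = 5*(-6) = -30
Sum: -216 - 30 + 5 = -241

-241


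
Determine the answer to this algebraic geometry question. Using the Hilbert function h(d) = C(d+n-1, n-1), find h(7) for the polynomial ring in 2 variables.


The Hilbert function for the polynomial ring in 2 variables is:
h(d) = C(d+n-1, n-1)
h(7) = C(7+2-1, 2-1) = C(8, 1)
= 8! / (1! * 7!)
= 8

8


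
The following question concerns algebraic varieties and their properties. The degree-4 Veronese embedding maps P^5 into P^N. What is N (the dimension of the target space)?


The Veronese embedding v_d: P^n -> P^N maps each point to all
degree-d monomials in n+1 homogeneous coordinates.
N = C(n+d, d) - 1
N = C(5+4, 4) - 1
N = C(9, 4) - 1
C(9, 4) = 126
N = 126 - 1 = 125

125


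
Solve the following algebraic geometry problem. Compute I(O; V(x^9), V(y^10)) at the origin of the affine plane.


The intersection multiplicity of V(x^a) and V(y^b) at the origin is:
I(O; V(x^9), V(y^10)) = dim_k(k[x,y]/(x^9, y^10))
A basis for k[x,y]/(x^9, y^10) is the set of monomials x^i * y^j
where 0 <= i < 9 and 0 <= j < 10.
The number of such monomials is 9 * 10 = 90

90


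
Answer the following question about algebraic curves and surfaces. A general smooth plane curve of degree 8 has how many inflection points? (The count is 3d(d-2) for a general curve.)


For a general smooth plane curve C of degree d, the inflection points are
the intersection of C with its Hessian curve, which has degree 3(d-2).
By Bezout, the total intersection number is d * 3(d-2) = 8 * 18 = 144.
For a general curve every flex is ordinary, so each contributes
multiplicity 1 to C·Hess(C), and the number of distinct inflection
points is 3d(d-2).
Inflection points = 3*8*(8-2) = 3*8*6 = 144

144


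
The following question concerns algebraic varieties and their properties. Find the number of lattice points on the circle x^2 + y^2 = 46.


Systematically check integer values of x where x^2 <= 46.
For each valid x, check if 46 - x^2 is a perfect square.
Total integer solutions found: 0

0


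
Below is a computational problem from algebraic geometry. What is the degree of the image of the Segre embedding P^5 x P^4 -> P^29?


The degree of the Segre variety P^5 x P^4 is C(m+n, m).
= C(9, 5)
= 126

126


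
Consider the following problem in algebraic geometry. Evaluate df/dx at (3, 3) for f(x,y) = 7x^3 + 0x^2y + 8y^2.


df/dx = 3*7*x^2 + 2*0*x^1*y
At (3,3): 3*7*3^2 + 2*0*3^1*3
= 189 + 0
= 189

189


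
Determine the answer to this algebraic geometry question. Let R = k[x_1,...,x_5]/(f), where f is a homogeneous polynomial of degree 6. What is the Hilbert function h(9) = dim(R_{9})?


For R = k[x_1,...,x_n]/(f) with f homogeneous of degree e:
The Hilbert series is (1 - t^e)/(1 - t)^n.
So h(d) = C(d+n-1, n-1) - C(d-e+n-1, n-1) for d >= e.
With n=5, e=6, d=9:
C(9+5-1, 5-1) = C(13, 4) = 715
C(9-6+5-1, 5-1) = C(7, 4) = 35
h(9) = 715 - 35 = 680

680


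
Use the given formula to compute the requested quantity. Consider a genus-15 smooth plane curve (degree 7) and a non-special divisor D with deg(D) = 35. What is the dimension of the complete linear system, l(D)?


First, compute the genus of a smooth plane curve of degree 7:
g = (d-1)(d-2)/2 = (7-1)(7-2)/2 = 15
For a non-special divisor D (i.e., h^1(D) = 0), Riemann-Roch gives:
l(D) = deg(D) - g + 1
Since deg(D) = 35 >= 2g - 1 = 29, D is non-special.
l(D) = 35 - 15 + 1 = 21

21


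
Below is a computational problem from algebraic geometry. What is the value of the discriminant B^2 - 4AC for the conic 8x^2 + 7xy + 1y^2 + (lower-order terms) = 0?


The discriminant of a conic Ax^2 + Bxy + Cy^2 + ... = 0 is B^2 - 4AC.
B^2 = 7^2 = 49
4AC = 4*8*1 = 32
Discriminant = 49 - 32 = 17

17


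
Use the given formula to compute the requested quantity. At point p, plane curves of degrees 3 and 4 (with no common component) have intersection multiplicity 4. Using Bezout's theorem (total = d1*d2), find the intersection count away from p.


By Bezout's theorem, the total intersection number is d1 * d2.
Total = 3 * 4 = 12
Intersection multiplicity at p = 4
Remaining intersections = 12 - 4 = 8

8


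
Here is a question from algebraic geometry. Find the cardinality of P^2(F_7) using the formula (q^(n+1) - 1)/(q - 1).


P^2(F_7) has (q^(n+1) - 1)/(q - 1) points.
= 7^2 + 7^1 + 7^0
= 49 + 7 + 1
= 57

57


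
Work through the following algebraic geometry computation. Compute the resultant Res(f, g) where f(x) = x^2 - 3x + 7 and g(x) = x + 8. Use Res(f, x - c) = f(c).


For Res(f, x - c), we evaluate f at x = c.
f(-8) = (-8)^2 - 3*(-8) + 7
= 64 + 24 + 7
= 88 + 7 = 95
Res(f, g) = 95

95


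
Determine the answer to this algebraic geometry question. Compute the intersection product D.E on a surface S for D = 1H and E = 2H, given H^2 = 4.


Using bilinearity of the intersection pairing on a surface S:
(aH).(bH) = ab * (H.H)
We have H^2 = 4.
D.E = (1H).(2H) = 1*2*4
= 2*4
= 8

8


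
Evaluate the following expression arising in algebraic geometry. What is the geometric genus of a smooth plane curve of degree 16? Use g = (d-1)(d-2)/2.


Using the genus formula for smooth plane curves:
g = (d-1)(d-2)/2
g = (16-1)(16-2)/2
g = 15*14/2
g = 210/2 = 105

105


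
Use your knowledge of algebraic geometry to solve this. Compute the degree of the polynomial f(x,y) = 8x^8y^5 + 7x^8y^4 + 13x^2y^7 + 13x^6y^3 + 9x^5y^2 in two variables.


Examine each term for its total degree (sum of exponents).
  Term '8x^8y^5' has total degree 8+5 = 13.
  Term '7x^8y^4' has total degree 8+4 = 12.
  Term '13x^2y^7' has total degree 2+7 = 9.
  Term '13x^6y^3' has total degree 6+3 = 9.
  Term '9x^5y^2' has total degree 5+2 = 7.
The maximum total degree among all terms is 13.

13


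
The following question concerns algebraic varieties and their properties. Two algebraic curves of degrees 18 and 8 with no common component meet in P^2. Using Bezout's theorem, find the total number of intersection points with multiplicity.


Bezout's theorem states the intersection count equals the product of degrees.
Intersection count = 18 * 8 = 144

144


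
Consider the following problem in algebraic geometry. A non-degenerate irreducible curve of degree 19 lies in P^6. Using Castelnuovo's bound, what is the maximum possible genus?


Castelnuovo's bound: write d - 1 = m(r-1) + epsilon with 0 <= epsilon < r-1.
d - 1 = 19 - 1 = 18
r - 1 = 6 - 1 = 5
18 = 3*5 + 3, so m = 3, epsilon = 3
pi(d, r) = m(m-1)(r-1)/2 + m*epsilon
= 3*2*5/2 + 3*3
= 30/2 + 9
= 15 + 9 = 24

24


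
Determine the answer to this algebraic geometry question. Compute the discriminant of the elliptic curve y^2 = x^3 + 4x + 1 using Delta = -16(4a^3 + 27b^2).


Compute each component:
4a^3 = 4*4^3 = 4*64 = 256
27b^2 = 27*1^2 = 27*1 = 27
4a^3 + 27b^2 = 256 + 27 = 283
Delta = -16*283 = -4528

-4528


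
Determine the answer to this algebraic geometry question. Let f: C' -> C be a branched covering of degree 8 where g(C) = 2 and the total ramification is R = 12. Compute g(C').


Riemann-Hurwitz formula: 2g' - 2 = d(2g - 2) + R
Given: d = 8, g = 2, R = 12
2g' - 2 = 8*(2*2 - 2) + 12
2g' - 2 = 8*2 + 12
2g' - 2 = 16 + 12 = 28
2g' = 30
g' = 15

15


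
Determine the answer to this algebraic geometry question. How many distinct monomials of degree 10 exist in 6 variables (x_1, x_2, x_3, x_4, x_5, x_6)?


The number of degree-10 monomials in 6 variables is C(d+n-1, n-1).
= C(10+6-1, 6-1) = C(15, 5)
= 3003

3003


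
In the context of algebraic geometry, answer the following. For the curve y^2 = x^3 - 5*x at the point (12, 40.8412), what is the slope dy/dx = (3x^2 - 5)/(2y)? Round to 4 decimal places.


Using implicit differentiation of y^2 = x^3 - 5*x:
2y * dy/dx = 3x^2 - 5
dy/dx = (3x^2 - 5)/(2y)
Numerator: 3*12^2 - 5 = 427
Denominator: 2*40.8412 = 81.6824
dy/dx = 427/81.6824 = 5.2276

5.2276


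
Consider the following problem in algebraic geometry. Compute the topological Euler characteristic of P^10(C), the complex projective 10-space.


The complex projective space P^10 has one cell in each even real dimension 0, 2, ..., 20.
The cohomology groups are H^{2k}(P^10) = Z for k = 0,...,10, and 0 otherwise.
Euler characteristic = sum of Betti numbers = 1 per even-dimensional cohomology group.
chi(P^10) = 10 + 1 = 11

11


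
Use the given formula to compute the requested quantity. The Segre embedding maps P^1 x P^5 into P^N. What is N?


The Segre embedding maps P^m x P^n into P^N via
all products of coordinates from each factor.
N = (m+1)(n+1) - 1
N = (1+1)(5+1) - 1
N = 2*6 - 1
N = 12 - 1 = 11

11


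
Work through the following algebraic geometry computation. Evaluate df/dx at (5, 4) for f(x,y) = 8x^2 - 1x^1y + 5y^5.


df/dx = 2*8*x^1 + 1*(-1)*x^0*y
At (5,4): 2*8*5^1 + 1*(-1)*5^0*4
= 80 - 4
= 76

76


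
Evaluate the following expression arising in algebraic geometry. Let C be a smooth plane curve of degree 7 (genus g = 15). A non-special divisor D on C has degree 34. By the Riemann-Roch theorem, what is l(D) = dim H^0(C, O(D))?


First, compute the genus of a smooth plane curve of degree 7:
g = (d-1)(d-2)/2 = (7-1)(7-2)/2 = 15
For a non-special divisor D (i.e., h^1(D) = 0), Riemann-Roch gives:
l(D) = deg(D) - g + 1
Since deg(D) = 34 >= 2g - 1 = 29, D is non-special.
l(D) = 34 - 15 + 1 = 20

20


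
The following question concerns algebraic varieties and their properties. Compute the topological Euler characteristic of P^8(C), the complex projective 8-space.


The complex projective space P^8 has one cell in each even real dimension 0, 2, ..., 16.
The cohomology groups are H^{2k}(P^8) = Z for k = 0,...,8, and 0 otherwise.
Euler characteristic = sum of Betti numbers = 1 per even-dimensional cohomology group.
chi(P^8) = 8 + 1 = 9

9


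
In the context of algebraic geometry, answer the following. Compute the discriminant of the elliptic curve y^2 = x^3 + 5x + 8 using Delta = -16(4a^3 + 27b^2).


Compute each component:
4a^3 = 4*5^3 = 4*125 = 500
27b^2 = 27*8^2 = 27*64 = 1728
4a^3 + 27b^2 = 500 + 1728 = 2228
Delta = -16*2228 = -35648

-35648


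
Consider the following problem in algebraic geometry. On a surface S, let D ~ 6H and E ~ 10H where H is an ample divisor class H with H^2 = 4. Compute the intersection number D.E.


Using bilinearity of the intersection pairing on a surface S:
(aH).(bH) = ab * (H.H)
We have H^2 = 4.
D.E = (6H).(10H) = 6*10*4
= 60*4
= 240

240


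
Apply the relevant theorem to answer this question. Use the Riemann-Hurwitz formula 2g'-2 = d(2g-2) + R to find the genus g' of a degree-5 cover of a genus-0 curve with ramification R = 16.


Riemann-Hurwitz formula: 2g' - 2 = d(2g - 2) + R
Given: d = 5, g = 0, R = 16
2g' - 2 = 5*(2*0 - 2) + 16
2g' - 2 = 5*(-2) + 16
2g' - 2 = -10 + 16 = 6
2g' = 8
g' = 4

4


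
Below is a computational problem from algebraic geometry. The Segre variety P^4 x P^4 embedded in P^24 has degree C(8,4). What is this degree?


The degree of the Segre variety P^4 x P^4 is C(m+n, m).
= C(8, 4)
= 70

70


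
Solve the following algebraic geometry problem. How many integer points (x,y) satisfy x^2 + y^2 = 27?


Systematically check integer values of x where x^2 <= 27.
For each valid x, check if 27 - x^2 is a perfect square.
Total integer solutions found: 0

0


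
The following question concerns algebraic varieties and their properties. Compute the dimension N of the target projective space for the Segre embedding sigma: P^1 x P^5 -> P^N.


The Segre embedding maps P^m x P^n into P^N via
all products of coordinates from each factor.
N = (m+1)(n+1) - 1
N = (1+1)(5+1) - 1
N = 2*6 - 1
N = 12 - 1 = 11

11


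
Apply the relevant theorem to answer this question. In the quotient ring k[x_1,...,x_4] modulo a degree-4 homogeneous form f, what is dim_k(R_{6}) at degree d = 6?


For R = k[x_1,...,x_n]/(f) with f homogeneous of degree e:
The Hilbert series is (1 - t^e)/(1 - t)^n.
So h(d) = C(d+n-1, n-1) - C(d-e+n-1, n-1) for d >= e.
With n=4, e=4, d=6:
C(6+4-1, 4-1) = C(9, 3) = 84
C(6-4+4-1, 4-1) = C(5, 3) = 10
h(6) = 84 - 10 = 74

74


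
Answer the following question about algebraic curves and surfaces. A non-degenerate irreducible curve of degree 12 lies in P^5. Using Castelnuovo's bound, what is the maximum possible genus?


Castelnuovo's bound: write d - 1 = m(r-1) + epsilon with 0 <= epsilon < r-1.
d - 1 = 12 - 1 = 11
r - 1 = 5 - 1 = 4
11 = 2*4 + 3, so m = 2, epsilon = 3
pi(d, r) = m(m-1)(r-1)/2 + m*epsilon
= 2*1*4/2 + 2*3
= 8/2 + 6
= 4 + 6 = 10

10


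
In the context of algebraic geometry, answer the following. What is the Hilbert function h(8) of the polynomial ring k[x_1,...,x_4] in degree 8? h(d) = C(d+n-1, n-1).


The Hilbert function for the polynomial ring in 4 variables is:
h(d) = C(d+n-1, n-1)
h(8) = C(8+4-1, 4-1) = C(11, 3)
= 11! / (3! * 8!)
= 165

165


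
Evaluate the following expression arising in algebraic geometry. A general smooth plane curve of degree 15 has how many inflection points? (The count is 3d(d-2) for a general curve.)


For a general smooth plane curve C of degree d, the inflection points are
the intersection of C with its Hessian curve, which has degree 3(d-2).
By Bezout, the total intersection number is d * 3(d-2) = 15 * 39 = 585.
For a general curve every flex is ordinary, so each contributes
multiplicity 1 to C·Hess(C), and the number of distinct inflection
points is 3d(d-2).
Inflection points = 3*15*(15-2) = 3*15*13 = 585

585


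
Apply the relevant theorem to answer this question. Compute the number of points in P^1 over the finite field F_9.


P^1(F_9) has (q^(n+1) - 1)/(q - 1) points.
= 9^1 + 9^0
= 9 + 1
= 10

10


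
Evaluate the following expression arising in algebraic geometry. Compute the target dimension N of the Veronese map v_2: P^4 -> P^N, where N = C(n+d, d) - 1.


The Veronese embedding v_d: P^n -> P^N maps each point to all
degree-d monomials in n+1 homogeneous coordinates.
N = C(n+d, d) - 1
N = C(4+2, 2) - 1
N = C(6, 2) - 1
C(6, 2) = 15
N = 15 - 1 = 14

14


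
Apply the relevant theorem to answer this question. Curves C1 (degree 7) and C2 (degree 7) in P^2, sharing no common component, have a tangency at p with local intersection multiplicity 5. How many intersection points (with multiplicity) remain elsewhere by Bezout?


By Bezout's theorem, the total intersection number is d1 * d2.
Total = 7 * 7 = 49
Intersection multiplicity at p = 5
Remaining intersections = 49 - 5 = 44

44


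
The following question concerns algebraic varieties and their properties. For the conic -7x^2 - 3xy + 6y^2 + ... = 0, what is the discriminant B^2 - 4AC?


The discriminant of a conic Ax^2 + Bxy + Cy^2 + ... = 0 is B^2 - 4AC.
B^2 = (-3)^2 = 9
4AC = 4*(-7)*6 = -168
Discriminant = 9 + 168 = 177

177


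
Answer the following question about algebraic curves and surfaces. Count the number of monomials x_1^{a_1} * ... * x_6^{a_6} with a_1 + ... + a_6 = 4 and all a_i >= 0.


The number of degree-4 monomials in 6 variables is C(d+n-1, n-1).
= C(4+6-1, 6-1) = C(9, 5)
= 126

126


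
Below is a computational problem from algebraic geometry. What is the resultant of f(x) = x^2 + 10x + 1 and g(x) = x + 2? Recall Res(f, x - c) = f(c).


For Res(f, x - c), we evaluate f at x = c.
f(-2) = (-2)^2 + 10*(-2) + 1
= 4 - 20 + 1
= -16 + 1 = -15
Res(f, g) = -15

-15


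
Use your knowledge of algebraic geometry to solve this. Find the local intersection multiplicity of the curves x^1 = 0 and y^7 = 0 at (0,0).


The intersection multiplicity of V(x^a) and V(y^b) at the origin is:
I(O; V(x^1), V(y^7)) = dim_k(k[x,y]/(x^1, y^7))
A basis for k[x,y]/(x^1, y^7) is the set of monomials x^i * y^j
where 0 <= i < 1 and 0 <= j < 7.
The number of such monomials is 1 * 7 = 7

7


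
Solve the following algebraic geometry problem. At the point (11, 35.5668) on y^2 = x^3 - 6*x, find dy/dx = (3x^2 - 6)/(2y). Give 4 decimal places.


Using implicit differentiation of y^2 = x^3 - 6*x:
2y * dy/dx = 3x^2 - 6
dy/dx = (3x^2 - 6)/(2y)
Numerator: 3*11^2 - 6 = 357
Denominator: 2*35.5668 = 71.1336
dy/dx = 357/71.1336 = 5.0187

5.0187


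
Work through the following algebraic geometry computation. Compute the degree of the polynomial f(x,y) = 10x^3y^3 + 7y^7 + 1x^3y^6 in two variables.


Examine each term for its total degree (sum of exponents).
  Term '10x^3y^3' has total degree 3+3 = 6.
  Term '7y^7' has total degree 0+7 = 7.
  Term '1x^3y^6' has total degree 3+6 = 9.
The maximum total degree among all terms is 9.

9


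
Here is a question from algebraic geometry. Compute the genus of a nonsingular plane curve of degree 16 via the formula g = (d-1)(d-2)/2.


Using the genus formula for smooth plane curves:
g = (d-1)(d-2)/2
g = (16-1)(16-2)/2
g = 15*14/2
g = 210/2 = 105

105
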